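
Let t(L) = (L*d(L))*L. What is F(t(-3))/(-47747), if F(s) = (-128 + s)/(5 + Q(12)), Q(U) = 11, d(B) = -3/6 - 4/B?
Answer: 241/1527904 ≈ 0.00015773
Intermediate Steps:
d(B) = -1/2 - 4/B (d(B) = -3*1/6 - 4/B = -1/2 - 4/B)
t(L) = L*(-4 - L/2) (t(L) = (L*((-8 - L)/(2*L)))*L = (-4 - L/2)*L = L*(-4 - L/2))
F(s) = -8 + s/16 (F(s) = (-128 + s)/(5 + 11) = (-128 + s)/16 = (-128 + s)*(1/16) = -8 + s/16)
F(t(-3))/(-47747) = (-8 + (-1/2*(-3)*(8 - 3))/16)/(-47747) = (-8 + (-1/2*(-3)*5)/16)*(-1/47747) = (-8 + (1/16)*(15/2))*(-1/47747) = (-8 + 15/32)*(-1/47747) = -241/32*(-1/47747) = 241/1527904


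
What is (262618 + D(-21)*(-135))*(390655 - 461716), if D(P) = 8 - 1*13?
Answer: -18709863873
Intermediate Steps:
D(P) = -5 (D(P) = 8 - 13 = -5)
(262618 + D(-21)*(-135))*(390655 - 461716) = (262618 - 5*(-135))*(390655 - 461716) = (262618 + 675)*(-71061) = 263293*(-71061) = -18709863873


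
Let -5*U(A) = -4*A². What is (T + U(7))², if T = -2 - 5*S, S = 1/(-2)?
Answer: 157609/100 ≈ 1576.1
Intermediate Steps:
S = -½ ≈ -0.50000
U(A) = 4*A²/5 (U(A) = -(-4)*A²/5 = 4*A²/5)
T = ½ (T = -2 - 5*(-½) = -2 + 5/2 = ½ ≈ 0.50000)
(T + U(7))² = (½ + (⅘)*7²)² = (½ + (⅘)*49)² = (½ + 196/5)² = (397/10)² = 157609/100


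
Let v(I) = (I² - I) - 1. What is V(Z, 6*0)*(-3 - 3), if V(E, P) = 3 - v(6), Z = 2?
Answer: 156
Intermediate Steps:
v(I) = -1 + I² - I
V(E, P) = -26 (V(E, P) = 3 - (-1 + 6² - 1*6) = 3 - (-1 + 36 - 6) = 3 - 1*29 = 3 - 29 = -26)
V(Z, 6*0)*(-3 - 3) = -26*(-3 - 3) = -26*(-6) = 156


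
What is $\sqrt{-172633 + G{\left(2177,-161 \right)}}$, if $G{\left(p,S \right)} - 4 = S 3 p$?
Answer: $202 i \sqrt{30} \approx 1106.4 i$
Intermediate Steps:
$G{\left(p,S \right)} = 4 + 3 S p$ ($G{\left(p,S \right)} = 4 + S 3 p = 4 + 3 S p$)
$\sqrt{-172633 + G{\left(2177,-161 \right)}} = \sqrt{-172633 + \left(4 + 3 \left(-161\right) 2177\right)} = \sqrt{-172633 + \left(4 - 1051491\right)} = \sqrt{-172633 - 1051487} = \sqrt{-1224120} = 202 i \sqrt{30}$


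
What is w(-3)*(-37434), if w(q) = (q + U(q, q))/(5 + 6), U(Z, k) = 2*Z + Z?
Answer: 449208/11 ≈ 40837.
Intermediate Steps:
U(Z, k) = 3*Z
w(q) = 4*q/11 (w(q) = (q + 3*q)/(5 + 6) = (4*q)/11 = (4*q)*(1/11) = 4*q/11)
w(-3)*(-37434) = ((4/11)*(-3))*(-37434) = -12/11*(-37434) = 449208/11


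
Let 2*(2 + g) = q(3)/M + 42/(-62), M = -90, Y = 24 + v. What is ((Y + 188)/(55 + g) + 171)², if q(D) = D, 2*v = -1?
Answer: 293695242976521/9588130561 ≈ 30631.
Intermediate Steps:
v = -½ (v = (½)*(-1) = -½ ≈ -0.50000)
Y = 47/2 (Y = 24 - ½ = 47/2 ≈ 23.500)
g = -4381/1860 (g = -2 + (3/(-90) + 42/(-62))/2 = -2 + (3*(-1/90) + 42*(-1/62))/2 = -2 + (-1/30 - 21/31)/2 = -2 + (½)*(-661/930) = -2 - 661/1860 = -4381/1860 ≈ -2.3554)
((Y + 188)/(55 + g) + 171)² = ((47/2 + 188)/(55 - 4381/1860) + 171)² = (423/(2*(97919/1860)) + 171)² = ((423/2)*(1860/97919) + 171)² = (393390/97919 + 171)² = (17137539/97919)² = 293695242976521/9588130561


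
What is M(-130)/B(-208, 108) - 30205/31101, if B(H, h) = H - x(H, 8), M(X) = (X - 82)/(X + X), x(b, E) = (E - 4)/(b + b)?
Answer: -468572657/480532665 ≈ -0.97511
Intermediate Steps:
x(b, E) = (-4 + E)/(2*b) (x(b, E) = (-4 + E)/((2*b)) = (-4 + E)*(1/(2*b)) = (-4 + E)/(2*b))
M(X) = (-82 + X)/(2*X) (M(X) = (-82 + X)/((2*X)) = (-82 + X)*(1/(2*X)) = (-82 + X)/(2*X))
B(H, h) = H - 2/H (B(H, h) = H - (-4 + 8)/(2*H) = H - 4/(2*H) = H - 2/H)
M(-130)/B(-208, 108) - 30205/31101 = ((1/2)*(-82 - 130)/(-130))/(-208 - 2/(-208)) - 30205/31101 = ((1/2)*(-1/130)*(-212))/(-208 - 2*(-1/208)) - 30205*1/31101 = 53/(65*(-208 + 1/104)) - 4315/4443 = 53/(65*(-21631/104)) - 4315/4443 = (53/65)*(-104/21631) - 4315/4443 = -424/108155 - 4315/4443 = -468572657/480532665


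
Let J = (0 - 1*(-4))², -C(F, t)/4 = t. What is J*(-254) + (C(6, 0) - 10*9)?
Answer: -4154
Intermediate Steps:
C(F, t) = -4*t
J = 16 (J = (0 + 4)² = 4² = 16)
J*(-254) + (C(6, 0) - 10*9) = 16*(-254) + (-4*0 - 10*9) = -4064 + (0 - 90) = -4064 - 90 = -4154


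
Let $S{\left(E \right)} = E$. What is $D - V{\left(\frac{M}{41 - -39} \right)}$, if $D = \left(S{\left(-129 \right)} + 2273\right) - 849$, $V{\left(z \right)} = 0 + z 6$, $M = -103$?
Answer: $\frac{52109}{40} \approx 1302.7$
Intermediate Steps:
$V{\left(z \right)} = 6 z$ ($V{\left(z \right)} = 0 + 6 z = 6 z$)
$D = 1295$ ($D = \left(-129 + 2273\right) - 849 = 2144 - 849 = 1295$)
$D - V{\left(\frac{M}{41 - -39} \right)} = 1295 - 6 \left(- \frac{103}{41 - -39}\right) = 1295 - 6 \left(- \frac{103}{41 + 39}\right) = 1295 - 6 \left(- \frac{103}{80}\right) = 1295 - - \frac{309}{40} = 1295 + \frac{309}{40} = \frac{52109}{40}$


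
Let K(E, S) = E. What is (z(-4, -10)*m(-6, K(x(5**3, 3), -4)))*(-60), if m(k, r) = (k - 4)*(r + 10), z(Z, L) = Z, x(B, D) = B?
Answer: -324000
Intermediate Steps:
m(k, r) = (-4 + k)*(10 + r)
(z(-4, -10)*m(-6, K(x(5**3, 3), -4)))*(-60) = -4*(-40 - 4*5**3 + 10*(-6) - 6*5**3)*(-60) = -4*(-40 - 4*125 - 60 - 6*125)*(-60) = -4*(-40 - 500 - 60 - 750)*(-60) = -4*(-1350)*(-60) = 5400*(-60) = -324000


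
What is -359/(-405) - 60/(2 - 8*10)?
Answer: 8717/5265 ≈ 1.6557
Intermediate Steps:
-359/(-405) - 60/(2 - 8*10) = -359*(-1/405) - 60/(2 - 80) = 359/405 - 60/(-78) = 359/405 - 60*(-1/78) = 359/405 + 10/13 = 8717/5265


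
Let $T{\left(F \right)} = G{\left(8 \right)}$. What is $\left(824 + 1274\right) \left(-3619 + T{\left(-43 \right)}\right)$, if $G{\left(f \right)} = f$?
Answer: $-7575878$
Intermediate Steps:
$T{\left(F \right)} = 8$
$\left(824 + 1274\right) \left(-3619 + T{\left(-43 \right)}\right) = \left(824 + 1274\right) \left(-3619 + 8\right) = 2098 \left(-3611\right) = -7575878$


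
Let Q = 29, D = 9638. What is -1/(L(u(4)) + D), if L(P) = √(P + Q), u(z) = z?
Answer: -9638/92891011 + √33/92891011 ≈ -0.00010369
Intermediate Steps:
L(P) = √(29 + P) (L(P) = √(P + 29) = √(29 + P))
-1/(L(u(4)) + D) = -1/(√(29 + 4) + 9638) = -1/(√33 + 9638) = -1/(9638 + √33)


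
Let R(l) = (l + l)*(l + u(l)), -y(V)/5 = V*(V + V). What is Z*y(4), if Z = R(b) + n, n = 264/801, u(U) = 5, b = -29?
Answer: -59480320/267 ≈ -2.2277e+5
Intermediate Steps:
y(V) = -10*V**2 (y(V) = -5*V*(V + V) = -5*V*2*V = -10*V**2)
n = 88/267 (n = 264*(1/801) = 88/267 ≈ 0.32959)
R(l) = 2*l*(5 + l) (R(l) = (l + l)*(l + 5) = (2*l)*(5 + l) = 2*l*(5 + l))
Z = 371752/267 (Z = 2*(-29)*(5 - 29) + 88/267 = 2*(-29)*(-24) + 88/267 = 1392 + 88/267 = 371752/267 ≈ 1392.3)
Z*y(4) = 371752*(-10*4**2)/267 = 371752*(-10*16)/267 = (371752/267)*(-160) = -59480320/267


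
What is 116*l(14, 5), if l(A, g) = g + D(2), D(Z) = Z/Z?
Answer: 696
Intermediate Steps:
D(Z) = 1
l(A, g) = 1 + g (l(A, g) = g + 1 = 1 + g)
116*l(14, 5) = 116*(1 + 5) = 116*6 = 696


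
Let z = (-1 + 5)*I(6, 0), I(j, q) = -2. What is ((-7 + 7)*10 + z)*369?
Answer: -2952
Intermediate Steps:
z = -8 (z = (-1 + 5)*(-2) = 4*(-2) = -8)
((-7 + 7)*10 + z)*369 = ((-7 + 7)*10 - 8)*369 = (0*10 - 8)*369 = (0 - 8)*369 = -8*369 = -2952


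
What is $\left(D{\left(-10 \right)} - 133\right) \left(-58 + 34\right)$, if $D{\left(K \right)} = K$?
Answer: $3432$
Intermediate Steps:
$\left(D{\left(-10 \right)} - 133\right) \left(-58 + 34\right) = \left(-10 - 133\right) \left(-58 + 34\right) = \left(-143\right) \left(-24\right) = 3432$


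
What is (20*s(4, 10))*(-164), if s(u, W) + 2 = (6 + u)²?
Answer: -321440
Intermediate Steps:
s(u, W) = -2 + (6 + u)²
(20*s(4, 10))*(-164) = (20*(-2 + (6 + 4)²))*(-164) = (20*(-2 + 10²))*(-164) = (20*(-2 + 100))*(-164) = (20*98)*(-164) = 1960*(-164) = -321440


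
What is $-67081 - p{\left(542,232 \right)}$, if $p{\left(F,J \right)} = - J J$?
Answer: $-13257$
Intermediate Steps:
$p{\left(F,J \right)} = - J^{2}$
$-67081 - p{\left(542,232 \right)} = -67081 - - 232^{2} = -67081 - \left(-1\right) 53824 = -67081 - -53824 = -67081 + 53824 = -13257$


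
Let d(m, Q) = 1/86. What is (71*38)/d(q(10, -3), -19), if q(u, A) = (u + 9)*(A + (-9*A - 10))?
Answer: 232028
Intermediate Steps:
q(u, A) = (-10 - 8*A)*(9 + u) (q(u, A) = (9 + u)*(A + (-10 - 9*A)) = (9 + u)*(-10 - 8*A) = (-10 - 8*A)*(9 + u))
d(m, Q) = 1/86
(71*38)/d(q(10, -3), -19) = (71*38)/(1/86) = 2698*86 = 232028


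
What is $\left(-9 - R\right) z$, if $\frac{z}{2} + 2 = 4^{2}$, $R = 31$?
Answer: $-1120$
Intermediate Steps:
$z = 28$ ($z = -4 + 2 \cdot 4^{2} = -4 + 2 \cdot 16 = -4 + 32 = 28$)
$\left(-9 - R\right) z = \left(-9 - 31\right) 28 = \left(-40\right) 28 = -1120$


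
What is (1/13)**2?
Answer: 1/169 ≈ 0.0059172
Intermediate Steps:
(1/13)**2 = 1/169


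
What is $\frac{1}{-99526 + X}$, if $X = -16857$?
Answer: $- \frac{1}{116383} \approx -8.5923 \cdot 10^{-6}$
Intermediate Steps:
$\frac{1}{-99526 + X} = \frac{1}{-99526 - 16857} = \frac{1}{-116383} = - \frac{1}{116383}$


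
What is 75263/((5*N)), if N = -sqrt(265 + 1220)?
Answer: -75263*sqrt(165)/2475 ≈ -390.61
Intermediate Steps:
N = -3*sqrt(165) (N = -sqrt(1485) = -3*sqrt(165) ≈ -38.536)
75263/((5*N)) = 75263/((5*(-3*sqrt(165)))) = 75263/((-15*sqrt(165))) = 75263*(-sqrt(165)/2475) = -75263*sqrt(165)/2475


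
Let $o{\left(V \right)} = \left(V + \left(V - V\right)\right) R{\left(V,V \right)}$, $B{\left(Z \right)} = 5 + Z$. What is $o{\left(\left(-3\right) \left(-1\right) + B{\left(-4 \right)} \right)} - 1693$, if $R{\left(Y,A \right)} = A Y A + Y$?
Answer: $-1421$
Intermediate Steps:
$R{\left(Y,A \right)} = Y + Y A^{2}$ ($R{\left(Y,A \right)} = Y A^{2} + Y = Y + Y A^{2}$)
$o{\left(V \right)} = V^{2} \left(1 + V^{2}\right)$ ($o{\left(V \right)} = \left(V + \left(V - V\right)\right) V \left(1 + V^{2}\right) = \left(V + 0\right) V \left(1 + V^{2}\right) = V V \left(1 + V^{2}\right) = V^{2} \left(1 + V^{2}\right)$)
$o{\left(\left(-3\right) \left(-1\right) + B{\left(-4 \right)} \right)} - 1693 = \left(\left(\left(-3\right) \left(-1\right) + \left(5 - 4\right)\right)^{2} + \left(\left(-3\right) \left(-1\right) + \left(5 - 4\right)\right)^{4}\right) - 1693 = \left(\left(3 + 1\right)^{2} + \left(3 + 1\right)^{4}\right) - 1693 = \left(4^{2} + 4^{4}\right) - 1693 = \left(16 + 256\right) - 1693 = 272 - 1693 = -1421$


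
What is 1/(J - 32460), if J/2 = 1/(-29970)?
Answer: -14985/486413101 ≈ -3.0807e-5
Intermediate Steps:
J = -1/14985 (J = 2/(-29970) = 2*(-1/29970) = -1/14985 ≈ -6.6733e-5)
1/(J - 32460) = 1/(-1/14985 - 32460) = 1/(-486413101/14985) = -14985/486413101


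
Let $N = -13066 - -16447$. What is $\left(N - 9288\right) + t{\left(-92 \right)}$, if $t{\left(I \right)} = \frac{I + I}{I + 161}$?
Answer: $- \frac{17729}{3} \approx -5909.7$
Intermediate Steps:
$t{\left(I \right)} = \frac{2 I}{161 + I}$
$N = 3381$ ($N = -13066 + 16447 = 3381$)
$\left(N - 9288\right) + t{\left(-92 \right)} = \left(3381 - 9288\right) + 2 \left(-92\right) \frac{1}{161 - 92} = -5907 + 2 \left(-92\right) \frac{1}{69} = -5907 - \frac{8}{3} = - \frac{17729}{3}$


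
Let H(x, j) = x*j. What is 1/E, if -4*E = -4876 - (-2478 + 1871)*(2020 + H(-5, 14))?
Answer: -2/589387 ≈ -3.3934e-6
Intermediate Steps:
H(x, j) = j*x
E = -589387/2 (E = -(-4876 - (-2478 + 1871)*(2020 + 14*(-5)))/4 = -(-4876 - (-607)*(2020 - 70))/4 = -(-4876 - (-607)*1950)/4 = -(-4876 - 1*(-1183650))/4 = -(-4876 + 1183650)/4 = -¼*1178774 = -589387/2 ≈ -2.9469e+5)
1/E = 1/(-589387/2) = -2/589387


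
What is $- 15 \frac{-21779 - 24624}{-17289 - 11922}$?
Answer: $- \frac{33145}{1391} \approx -23.828$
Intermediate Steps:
$- 15 \frac{-21779 - 24624}{-17289 - 11922} = - 15 \left(- \frac{46403}{-29211}\right) = - 15 \left(\left(-46403\right) \left(- \frac{1}{29211}\right)\right) = \left(-15\right) \frac{6629}{4173} = - \frac{33145}{1391}$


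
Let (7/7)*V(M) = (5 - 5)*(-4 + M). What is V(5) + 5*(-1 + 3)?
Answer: 10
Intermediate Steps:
V(M) = 0 (V(M) = (5 - 5)*(-4 + M) = 0*(-4 + M) = 0)
V(5) + 5*(-1 + 3) = 0 + 5*(-1 + 3) = 0 + 5*2 = 0 + 10 = 10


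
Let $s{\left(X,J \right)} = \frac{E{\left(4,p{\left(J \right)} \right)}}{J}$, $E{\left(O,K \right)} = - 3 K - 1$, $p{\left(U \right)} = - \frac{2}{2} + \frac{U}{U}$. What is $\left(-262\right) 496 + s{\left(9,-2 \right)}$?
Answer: $- \frac{259903}{2} \approx -1.2995 \cdot 10^{5}$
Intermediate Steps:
$p{\left(U \right)} = 0$ ($p{\left(U \right)} = \left(-2\right) \frac{1}{2} + 1 = -1 + 1 = 0$)
$E{\left(O,K \right)} = -1 - 3 K$
$s{\left(X,J \right)} = - \frac{1}{J}$ ($s{\left(X,J \right)} = \frac{-1 - 0}{J} = \frac{-1 + 0}{J} = - \frac{1}{J}$)
$\left(-262\right) 496 + s{\left(9,-2 \right)} = \left(-262\right) 496 - \frac{1}{-2} = -129952 - - \frac{1}{2} = -129952 + \frac{1}{2} = - \frac{259903}{2}$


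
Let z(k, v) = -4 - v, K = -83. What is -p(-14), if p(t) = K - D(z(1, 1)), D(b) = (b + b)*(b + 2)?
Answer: 113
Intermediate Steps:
D(b) = 2*b*(2 + b) (D(b) = (2*b)*(2 + b) = 2*b*(2 + b))
p(t) = -113 (p(t) = -83 - 2*(-4 - 1*1)*(2 + (-4 - 1*1)) = -83 - 2*(-4 - 1)*(2 + (-4 - 1)) = -83 - 2*(-5)*(2 - 5) = -83 - 2*(-5)*(-3) = -83 - 1*30 = -83 - 30 = -113)
-p(-14) = -1*(-113) = 113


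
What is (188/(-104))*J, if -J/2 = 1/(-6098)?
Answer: -47/79274 ≈ -0.00059288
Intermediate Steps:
J = 1/3049 (J = -2/(-6098) = -2*(-1/6098) = 1/3049 ≈ 0.00032798)
(188/(-104))*J = (188/(-104))*(1/3049) = (188*(-1/104))*(1/3049) = -47/26*1/3049 = -47/79274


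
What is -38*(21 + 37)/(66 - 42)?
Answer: -551/6 ≈ -91.833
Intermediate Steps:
-38*(21 + 37)/(66 - 42) = -2204/24 = -38*29/12 = -551/6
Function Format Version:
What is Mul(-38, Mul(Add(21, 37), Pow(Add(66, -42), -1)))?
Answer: Rational(-551, 6) ≈ -91.833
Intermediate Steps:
Mul(-38, Mul(Add(21, 37), Pow(Add(66, -42), -1))) = Mul(-38, Mul(58, Pow(24, -1))) = Mul(-38, Mul(58, Rational(1, 24))) = Mul(-38, Rational(29, 12)) = Rational(-551, 6)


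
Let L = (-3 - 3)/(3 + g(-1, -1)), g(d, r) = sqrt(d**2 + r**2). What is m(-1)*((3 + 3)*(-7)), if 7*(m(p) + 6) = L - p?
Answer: 1830/7 - 36*sqrt(2)/7 ≈ 254.16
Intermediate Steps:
L = -6/(3 + sqrt(2)) (L = (-3 - 3)/(3 + sqrt((-1)**2 + (-1)**2)) = -6/(3 + sqrt(1 + 1)) = -6/(3 + sqrt(2)) ≈ -1.3592)
m(p) = -312/49 - p/7 + 6*sqrt(2)/49 (m(p) = -6 + ((-18/7 + 6*sqrt(2)/7) - p)/7 = -6 + (-18/7 - p + 6*sqrt(2)/7)/7 = -6 + (-18/49 - p/7 + 6*sqrt(2)/49) = -312/49 - p/7 + 6*sqrt(2)/49)
m(-1)*((3 + 3)*(-7)) = (-312/49 - 1/7*(-1) + 6*sqrt(2)/49)*((3 + 3)*(-7)) = (-312/49 + 1/7 + 6*sqrt(2)/49)*(6*(-7)) = (-305/49 + 6*sqrt(2)/49)*(-42) = 1830/7 - 36*sqrt(2)/7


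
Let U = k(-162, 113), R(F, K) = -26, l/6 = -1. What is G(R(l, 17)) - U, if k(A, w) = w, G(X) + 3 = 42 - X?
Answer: -48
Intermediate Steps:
l = -6 (l = 6*(-1) = -6)
G(X) = 39 - X (G(X) = -3 + (42 - X) = 39 - X)
U = 113
G(R(l, 17)) - U = (39 - 1*(-26)) - 1*113 = (39 + 26) - 113 = 65 - 113 = -48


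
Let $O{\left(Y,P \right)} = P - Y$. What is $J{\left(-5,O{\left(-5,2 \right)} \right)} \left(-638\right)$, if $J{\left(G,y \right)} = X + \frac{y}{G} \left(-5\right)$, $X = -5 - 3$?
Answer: $638$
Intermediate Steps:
$X = -8$
$J{\left(G,y \right)} = -8 - \frac{5 y}{G}$ ($J{\left(G,y \right)} = -8 + \frac{y}{G} \left(-5\right) = -8 - \frac{5 y}{G}$)
$J{\left(-5,O{\left(-5,2 \right)} \right)} \left(-638\right) = \left(-8 - \frac{5 \left(2 - -5\right)}{-5}\right) \left(-638\right) = \left(-8 - 5 \left(2 + 5\right) \left(- \frac{1}{5}\right)\right) \left(-638\right) = \left(-8 - 35 \left(- \frac{1}{5}\right)\right) \left(-638\right) = \left(-8 + 7\right) \left(-638\right) = \left(-1\right) \left(-638\right) = 638$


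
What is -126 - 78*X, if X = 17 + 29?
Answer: -3714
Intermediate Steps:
X = 46
-126 - 78*X = -126 - 78*46 = -126 - 3588 = -3714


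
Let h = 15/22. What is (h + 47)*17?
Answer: 17833/22 ≈ 810.59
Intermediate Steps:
h = 15/22 (h = 15*(1/22) = 15/22 ≈ 0.68182)
(h + 47)*17 = (15/22 + 47)*17 = (1049/22)*17 = 17833/22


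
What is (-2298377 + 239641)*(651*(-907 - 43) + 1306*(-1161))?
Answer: 4394816678976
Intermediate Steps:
(-2298377 + 239641)*(651*(-907 - 43) + 1306*(-1161)) = -2058736*(651*(-950) - 1516266) = -2058736*(-618450 - 1516266) = -2058736*(-2134716) = 4394816678976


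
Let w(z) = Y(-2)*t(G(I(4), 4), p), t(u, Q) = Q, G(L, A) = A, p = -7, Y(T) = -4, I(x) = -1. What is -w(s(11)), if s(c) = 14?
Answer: -28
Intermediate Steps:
w(z) = 28 (w(z) = -4*(-7) = 28)
-w(s(11)) = -1*28 = -28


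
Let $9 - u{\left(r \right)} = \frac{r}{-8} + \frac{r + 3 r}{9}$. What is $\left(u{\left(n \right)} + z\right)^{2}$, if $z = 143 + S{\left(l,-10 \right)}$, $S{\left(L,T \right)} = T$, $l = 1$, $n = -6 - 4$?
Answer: $\frac{27321529}{1296} \approx 21081.0$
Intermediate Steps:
$n = -10$ ($n = -6 - 4 = -10$)
$u{\left(r \right)} = 9 - \frac{23 r}{72}$ ($u{\left(r \right)} = 9 - \left(\frac{r}{-8} + \frac{r + 3 r}{9}\right) = 9 - \left(r \left(- \frac{1}{8}\right) + 4 r \frac{1}{9}\right) = 9 - \left(- \frac{r}{8} + \frac{4 r}{9}\right) = 9 - \frac{23 r}{72}$)
$z = 133$ ($z = 143 - 10 = 133$)
$\left(u{\left(n \right)} + z\right)^{2} = \left(\left(9 - - \frac{115}{36}\right) + 133\right)^{2} = \left(\left(9 + \frac{115}{36}\right) + 133\right)^{2} = \left(\frac{439}{36} + 133\right)^{2} = \left(\frac{5227}{36}\right)^{2} = \frac{27321529}{1296}$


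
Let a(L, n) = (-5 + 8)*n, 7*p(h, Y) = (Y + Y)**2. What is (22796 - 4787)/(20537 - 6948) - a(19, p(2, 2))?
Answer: -526209/95123 ≈ -5.5319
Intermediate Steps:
p(h, Y) = 4*Y**2/7 (p(h, Y) = (Y + Y)**2/7 = (2*Y)**2/7 = (4*Y**2)/7 = 4*Y**2/7)
a(L, n) = 3*n
(22796 - 4787)/(20537 - 6948) - a(19, p(2, 2)) = (22796 - 4787)/(20537 - 6948) - 3*(4/7)*2**2 = 18009/13589 - 3*(4/7)*4 = 18009*(1/13589) - 3*16/7 = 18009/13589 - 1*48/7 = 18009/13589 - 48/7 = -526209/95123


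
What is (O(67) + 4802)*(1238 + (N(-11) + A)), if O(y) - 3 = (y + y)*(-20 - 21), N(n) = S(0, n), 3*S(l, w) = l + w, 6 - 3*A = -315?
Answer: -2772536/3 ≈ -9.2418e+5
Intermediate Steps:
A = 107 (A = 2 - ⅓*(-315) = 2 + 105 = 107)
S(l, w) = l/3 + w/3 (S(l, w) = (l + w)/3 = l/3 + w/3)
N(n) = n/3 (N(n) = (⅓)*0 + n/3 = 0 + n/3 = n/3)
O(y) = 3 - 82*y (O(y) = 3 + (y + y)*(-20 - 21) = 3 + (2*y)*(-41) = 3 - 82*y)
(O(67) + 4802)*(1238 + (N(-11) + A)) = ((3 - 82*67) + 4802)*(1238 + ((⅓)*(-11) + 107)) = ((3 - 5494) + 4802)*(1238 + (-11/3 + 107)) = (-5491 + 4802)*(1238 + 310/3) = -689*4024/3 = -2772536/3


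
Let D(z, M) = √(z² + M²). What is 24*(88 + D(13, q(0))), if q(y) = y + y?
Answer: 2424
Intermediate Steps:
q(y) = 2*y
D(z, M) = √(M² + z²)
24*(88 + D(13, q(0))) = 24*(88 + √((2*0)² + 13²)) = 24*(88 + √(0² + 169)) = 24*(88 + √(0 + 169)) = 24*(88 + √169) = 24*(88 + 13) = 24*101 = 2424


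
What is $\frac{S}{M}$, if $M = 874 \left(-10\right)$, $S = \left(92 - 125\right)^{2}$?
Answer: $- \frac{1089}{8740} \approx -0.1246$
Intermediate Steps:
$S = 1089$ ($S = \left(-33\right)^{2} = 1089$)
$M = -8740$
$\frac{S}{M} = \frac{1089}{-8740} = 1089 \left(- \frac{1}{8740}\right) = - \frac{1089}{8740}$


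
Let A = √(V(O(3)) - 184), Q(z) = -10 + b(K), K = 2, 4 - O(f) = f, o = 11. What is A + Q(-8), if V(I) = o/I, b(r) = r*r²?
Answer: -2 + I*√173 ≈ -2.0 + 13.153*I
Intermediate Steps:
O(f) = 4 - f
b(r) = r³
V(I) = 11/I
Q(z) = -2 (Q(z) = -10 + 2³ = -10 + 8 = -2)
A = I*√173 (A = √(11/(4 - 1*3) - 184) = √(11/(4 - 3) - 184) = √(11/1 - 184) = √(11*1 - 184) = √(11 - 184) = √(-173) = I*√173 ≈ 13.153*I)
A + Q(-8) = I*√173 - 2 = -2 + I*√173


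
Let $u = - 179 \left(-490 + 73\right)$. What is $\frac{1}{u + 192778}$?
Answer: $\frac{1}{267421} \approx 3.7394 \cdot 10^{-6}$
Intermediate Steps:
$u = 74643$ ($u = \left(-179\right) \left(-417\right) = 74643$)
$\frac{1}{u + 192778} = \frac{1}{74643 + 192778} = \frac{1}{267421}$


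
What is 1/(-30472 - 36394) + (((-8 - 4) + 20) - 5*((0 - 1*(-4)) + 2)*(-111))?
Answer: 223198707/66866 ≈ 3338.0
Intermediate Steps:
1/(-30472 - 36394) + (((-8 - 4) + 20) - 5*((0 - 1*(-4)) + 2)*(-111)) = 1/(-66866) + ((-12 + 20) - 5*((0 + 4) + 2)*(-111)) = -1/66866 + (8 - 5*(4 + 2)*(-111)) = -1/66866 + (8 - 5*6*(-111)) = -1/66866 + (8 - 30*(-111)) = -1/66866 + (8 + 3330) = -1/66866 + 3338 = 223198707/66866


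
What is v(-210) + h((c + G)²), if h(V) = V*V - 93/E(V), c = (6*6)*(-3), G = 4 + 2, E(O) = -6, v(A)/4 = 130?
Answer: 216487503/2 ≈ 1.0824e+8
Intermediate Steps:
v(A) = 520 (v(A) = 4*130 = 520)
G = 6
c = -108 (c = 36*(-3) = -108)
h(V) = 31/2 + V² (h(V) = V*V - 93/(-6) = V² - 93*(-⅙) = V² + 31/2 = 31/2 + V²)
v(-210) + h((c + G)²) = 520 + (31/2 + ((-108 + 6)²)²) = 520 + (31/2 + ((-102)²)²) = 520 + (31/2 + 10404²) = 520 + (31/2 + 108243216) = 520 + 216486463/2 = 216487503/2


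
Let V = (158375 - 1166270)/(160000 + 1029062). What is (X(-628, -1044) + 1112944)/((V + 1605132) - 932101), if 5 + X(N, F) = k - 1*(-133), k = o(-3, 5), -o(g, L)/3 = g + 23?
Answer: 63020965464/38108313287 ≈ 1.6537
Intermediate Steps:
o(g, L) = -69 - 3*g (o(g, L) = -3*(g + 23) = -3*(23 + g) = -69 - 3*g)
k = -60 (k = -69 - 3*(-3) = -69 + 9 = -60)
V = -47995/56622 (V = -1007895/1189062 = -1007895*1/1189062 = -47995/56622 ≈ -0.84764)
X(N, F) = 68 (X(N, F) = -5 + (-60 - 1*(-133)) = -5 + (-60 + 133) = -5 + 73 = 68)
(X(-628, -1044) + 1112944)/((V + 1605132) - 932101) = (68 + 1112944)/((-47995/56622 + 1605132) - 932101) = 1113012/(90885736109/56622 - 932101) = 1113012/(38108313287/56622) = 1113012*(56622/38108313287) = 63020965464/38108313287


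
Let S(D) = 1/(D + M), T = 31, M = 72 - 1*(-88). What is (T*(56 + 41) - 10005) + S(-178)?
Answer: -125965/18 ≈ -6998.1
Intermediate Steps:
M = 160 (M = 72 + 88 = 160)
S(D) = 1/(160 + D) (S(D) = 1/(D + 160) = 1/(160 + D))
(T*(56 + 41) - 10005) + S(-178) = (31*(56 + 41) - 10005) + 1/(160 - 178) = (31*97 - 10005) + 1/(-18) = (3007 - 10005) - 1/18 = -6998 - 1/18 = -125965/18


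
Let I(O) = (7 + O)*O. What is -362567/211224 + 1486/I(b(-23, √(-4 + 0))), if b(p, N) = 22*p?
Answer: -45616056617/26666396328 ≈ -1.7106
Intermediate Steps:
I(O) = O*(7 + O)
-362567/211224 + 1486/I(b(-23, √(-4 + 0))) = -362567/211224 + 1486/(((22*(-23))*(7 + 22*(-23)))) = -362567*1/211224 + 1486/((-506*(7 - 506))) = -362567/211224 + 1486/((-506*(-499))) = -362567/211224 + 1486/252494 = -362567/211224 + 1486*(1/252494) = -362567/211224 + 743/126247 = -45616056617/26666396328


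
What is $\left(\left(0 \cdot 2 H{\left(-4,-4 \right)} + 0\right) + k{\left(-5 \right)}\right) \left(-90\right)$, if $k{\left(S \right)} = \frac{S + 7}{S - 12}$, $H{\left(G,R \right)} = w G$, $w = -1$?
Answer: $\frac{180}{17} \approx 10.588$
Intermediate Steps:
$H{\left(G,R \right)} = - G$
$k{\left(S \right)} = \frac{7 + S}{-12 + S}$
$\left(\left(0 \cdot 2 H{\left(-4,-4 \right)} + 0\right) + k{\left(-5 \right)}\right) \left(-90\right) = \left(\left(0 \cdot 2 \left(\left(-1\right) \left(-4\right)\right) + 0\right) + \frac{7 - 5}{-12 - 5}\right) \left(-90\right) = \left(\left(0 \cdot 4 + 0\right) + \frac{1}{-17} \cdot 2\right) \left(-90\right) = \left(\left(0 + 0\right) - \frac{2}{17}\right) \left(-90\right) = \left(0 - \frac{2}{17}\right) \left(-90\right) = \left(- \frac{2}{17}\right) \left(-90\right) = \frac{180}{17}$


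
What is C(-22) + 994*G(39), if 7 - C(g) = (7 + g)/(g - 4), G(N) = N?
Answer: 1008083/26 ≈ 38772.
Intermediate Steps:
C(g) = 7 - (7 + g)/(-4 + g) (C(g) = 7 - (7 + g)/(g - 4) = 7 - (7 + g)/(-4 + g))
C(-22) + 994*G(39) = (-35 + 6*(-22))/(-4 - 22) + 994*39 = (-35 - 132)/(-26) + 38766 = -1/26*(-167) + 38766 = 167/26 + 38766 = 1008083/26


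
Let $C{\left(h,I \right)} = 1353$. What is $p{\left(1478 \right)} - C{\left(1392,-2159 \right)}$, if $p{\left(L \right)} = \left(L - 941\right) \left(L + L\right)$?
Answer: $1586019$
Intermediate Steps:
$p{\left(L \right)} = 2 L \left(-941 + L\right)$ ($p{\left(L \right)} = \left(-941 + L\right) 2 L = 2 L \left(-941 + L\right)$)
$p{\left(1478 \right)} - C{\left(1392,-2159 \right)} = 2 \cdot 1478 \left(-941 + 1478\right) - 1353 = 2 \cdot 1478 \cdot 537 - 1353 = 1587372 - 1353 = 1586019$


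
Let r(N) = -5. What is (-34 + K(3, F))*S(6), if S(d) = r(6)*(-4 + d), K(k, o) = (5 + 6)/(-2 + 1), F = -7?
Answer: 450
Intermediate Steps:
K(k, o) = -11 (K(k, o) = 11/(-1) = 11*(-1) = -11)
S(d) = 20 - 5*d (S(d) = -5*(-4 + d) = 20 - 5*d)
(-34 + K(3, F))*S(6) = (-34 - 11)*(20 - 5*6) = -45*(20 - 30) = -45*(-10) = 450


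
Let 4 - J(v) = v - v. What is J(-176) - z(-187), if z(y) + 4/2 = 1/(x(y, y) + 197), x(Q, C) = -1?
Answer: 1175/196 ≈ 5.9949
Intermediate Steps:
J(v) = 4 (J(v) = 4 - (v - v) = 4 - 1*0 = 4 + 0 = 4)
z(y) = -391/196 (z(y) = -2 + 1/(-1 + 197) = -2 + 1/196 = -391/196)
J(-176) - z(-187) = 4 - 1*(-391/196) = 4 + 391/196 = 1175/196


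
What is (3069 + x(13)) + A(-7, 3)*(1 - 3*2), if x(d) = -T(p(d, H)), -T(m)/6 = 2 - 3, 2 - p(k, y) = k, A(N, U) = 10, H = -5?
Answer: 3013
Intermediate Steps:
p(k, y) = 2 - k
T(m) = 6 (T(m) = -6*(2 - 3) = -6*(-1) = 6)
x(d) = -6 (x(d) = -1*6 = -6)
(3069 + x(13)) + A(-7, 3)*(1 - 3*2) = (3069 - 6) + 10*(1 - 3*2) = 3063 + 10*(1 - 6) = 3063 + 10*(-5) = 3063 - 50 = 3013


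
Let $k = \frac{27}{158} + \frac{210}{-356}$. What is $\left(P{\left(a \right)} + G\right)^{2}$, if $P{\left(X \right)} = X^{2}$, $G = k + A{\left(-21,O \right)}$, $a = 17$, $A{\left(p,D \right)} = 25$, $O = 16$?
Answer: $\frac{4861090124944}{49434961} \approx 98333.0$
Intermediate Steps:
$k = - \frac{2946}{7031}$ ($k = 27 \cdot \frac{1}{158} + 210 \left(- \frac{1}{356}\right) = \frac{27}{158} - \frac{105}{178} = - \frac{2946}{7031} \approx -0.419$)
$G = \frac{172829}{7031}$ ($G = - \frac{2946}{7031} + 25 = \frac{172829}{7031} \approx 24.581$)
$\left(P{\left(a \right)} + G\right)^{2} = \left(17^{2} + \frac{172829}{7031}\right)^{2} = \left(289 + \frac{172829}{7031}\right)^{2} = \left(\frac{2204788}{7031}\right)^{2} = \frac{4861090124944}{49434961}$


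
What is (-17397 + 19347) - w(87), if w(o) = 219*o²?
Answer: -1655661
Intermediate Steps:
(-17397 + 19347) - w(87) = (-17397 + 19347) - 219*87² = 1950 - 219*7569 = 1950 - 1*1657611 = 1950 - 1657611 = -1655661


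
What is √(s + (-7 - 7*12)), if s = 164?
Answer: √73 ≈ 8.5440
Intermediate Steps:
√(s + (-7 - 7*12)) = √(164 + (-7 - 7*12)) = √(164 + (-7 - 84)) = √(164 - 91) = √73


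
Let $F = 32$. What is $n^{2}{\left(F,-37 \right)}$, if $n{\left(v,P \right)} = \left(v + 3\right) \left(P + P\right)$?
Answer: $6708100$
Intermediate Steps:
$n{\left(v,P \right)} = 2 P \left(3 + v\right)$ ($n{\left(v,P \right)} = \left(3 + v\right) 2 P = 2 P \left(3 + v\right)$)
$n^{2}{\left(F,-37 \right)} = \left(2 \left(-37\right) \left(3 + 32\right)\right)^{2} = \left(2 \left(-37\right) 35\right)^{2} = \left(-2590\right)^{2} = 6708100$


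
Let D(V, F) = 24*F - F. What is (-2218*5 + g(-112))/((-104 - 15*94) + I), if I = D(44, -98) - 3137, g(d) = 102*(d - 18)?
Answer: 4870/1381 ≈ 3.5264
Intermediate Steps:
g(d) = -1836 + 102*d (g(d) = 102*(-18 + d) = -1836 + 102*d)
D(V, F) = 23*F
I = -5391 (I = 23*(-98) - 3137 = -2254 - 3137 = -5391)
(-2218*5 + g(-112))/((-104 - 15*94) + I) = (-2218*5 + (-1836 + 102*(-112)))/((-104 - 15*94) - 5391) = (-11090 + (-1836 - 11424))/((-104 - 1410) - 5391) = (-11090 - 13260)/(-1514 - 5391) = -24350/(-6905) = -24350*(-1/6905) = 4870/1381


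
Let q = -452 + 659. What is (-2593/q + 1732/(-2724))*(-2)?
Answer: 1236976/46989 ≈ 26.325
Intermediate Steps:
q = 207
(-2593/q + 1732/(-2724))*(-2) = (-2593/207 + 1732/(-2724))*(-2) = (-2593*1/207 + 1732*(-1/2724))*(-2) = (-2593/207 - 433/681)*(-2) = -618488/46989*(-2) = 1236976/46989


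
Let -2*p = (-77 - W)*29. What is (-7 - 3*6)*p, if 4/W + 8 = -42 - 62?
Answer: -1562375/56 ≈ -27900.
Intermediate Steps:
W = -1/28 (W = 4/(-8 + (-42 - 62)) = 4/(-8 - 104) = 4/(-112) = 4*(-1/112) = -1/28 ≈ -0.035714)
p = 62495/56 (p = -(-77 - 1*(-1/28))*29/2 = -(-77 + 1/28)*29/2 = -(-2155)*29/56 = -½*(-62495/28) = 62495/56 ≈ 1116.0)
(-7 - 3*6)*p = (-7 - 3*6)*(62495/56) = (-7 - 18)*(62495/56) = -25*62495/56 = -1562375/56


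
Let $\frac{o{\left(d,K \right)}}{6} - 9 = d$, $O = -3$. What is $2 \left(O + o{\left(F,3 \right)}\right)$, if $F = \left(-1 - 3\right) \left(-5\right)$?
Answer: $342$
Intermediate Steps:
$F = 20$ ($F = \left(-4\right) \left(-5\right) = 20$)
$o{\left(d,K \right)} = 54 + 6 d$
$2 \left(O + o{\left(F,3 \right)}\right) = 2 \left(-3 + \left(54 + 6 \cdot 20\right)\right) = 2 \left(-3 + \left(54 + 120\right)\right) = 2 \left(-3 + 174\right) = 2 \cdot 171 = 342$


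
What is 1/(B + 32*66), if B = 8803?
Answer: 1/10915 ≈ 9.1617e-5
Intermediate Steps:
1/(B + 32*66) = 1/(8803 + 32*66) = 1/(8803 + 2112) = 1/10915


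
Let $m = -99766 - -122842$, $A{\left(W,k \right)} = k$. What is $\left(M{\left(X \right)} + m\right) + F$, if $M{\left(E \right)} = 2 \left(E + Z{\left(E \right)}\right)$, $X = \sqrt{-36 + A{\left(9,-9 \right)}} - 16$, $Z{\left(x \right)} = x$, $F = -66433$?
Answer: $-43421 + 12 i \sqrt{5} \approx -43421.0 + 26.833 i$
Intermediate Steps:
$m = 23076$ ($m = -99766 + 122842 = 23076$)
$X = -16 + 3 i \sqrt{5}$ ($X = \sqrt{-36 - 9} - 16 = \sqrt{-45} - 16 = 3 i \sqrt{5} - 16 = -16 + 3 i \sqrt{5} \approx -16.0 + 6.7082 i$)
$M{\left(E \right)} = 4 E$ ($M{\left(E \right)} = 2 \left(E + E\right) = 2 \cdot 2 E = 4 E$)
$\left(M{\left(X \right)} + m\right) + F = \left(4 \left(-16 + 3 i \sqrt{5}\right) + 23076\right) - 66433 = \left(\left(-64 + 12 i \sqrt{5}\right) + 23076\right) - 66433 = \left(23012 + 12 i \sqrt{5}\right) - 66433 = -43421 + 12 i \sqrt{5}$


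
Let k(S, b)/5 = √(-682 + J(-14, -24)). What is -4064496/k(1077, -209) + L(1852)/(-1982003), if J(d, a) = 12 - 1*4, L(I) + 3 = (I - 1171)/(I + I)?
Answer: 10431/7341339112 + 2032248*I*√674/1685 ≈ 1.4209e-6 + 31312.0*I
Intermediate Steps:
L(I) = -3 + (-1171 + I)/(2*I) (L(I) = -3 + (I - 1171)/(I + I) = -3 + (-1171 + I)/((2*I)) = -3 + (-1171 + I)*(1/(2*I)) = -3 + (-1171 + I)/(2*I))
J(d, a) = 8 (J(d, a) = 12 - 4 = 8)
k(S, b) = 5*I*√674 (k(S, b) = 5*√(-682 + 8) = 5*√(-674) = 5*(I*√674) = 5*I*√674)
-4064496/k(1077, -209) + L(1852)/(-1982003) = -4064496*(-I*√674/3370) + ((½)*(-1171 - 5*1852)/1852)/(-1982003) = -(-2032248)*I*√674/1685 + ((½)*(1/1852)*(-1171 - 9260))*(-1/1982003) = 2032248*I*√674/1685 + ((½)*(1/1852)*(-10431))*(-1/1982003) = 2032248*I*√674/1685 - 10431/3704*(-1/1982003) = 2032248*I*√674/1685 + 10431/7341339112 = 10431/7341339112 + 2032248*I*√674/1685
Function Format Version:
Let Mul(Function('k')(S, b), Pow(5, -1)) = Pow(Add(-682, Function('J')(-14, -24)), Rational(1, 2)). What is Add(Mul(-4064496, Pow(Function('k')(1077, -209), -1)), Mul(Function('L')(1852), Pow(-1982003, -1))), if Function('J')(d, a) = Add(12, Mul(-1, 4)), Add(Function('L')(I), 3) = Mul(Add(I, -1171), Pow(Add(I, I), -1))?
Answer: Add(Rational(10431, 7341339112), Mul(Rational(2032248, 1685), I, Pow(674, Rational(1, 2)))) ≈ Add(1.4209e-6, Mul(31312., I))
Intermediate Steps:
Function('L')(I) = Add(-3, Mul(Rational(1, 2), Pow(I, -1), Add(-1171, I))) (Function('L')(I) = Add(-3, Mul(Add(I, -1171), Pow(Add(I, I), -1))) = Add(-3, Mul(Add(-1171, I), Pow(Mul(2, I), -1))) = Add(-3, Mul(Add(-1171, I), Mul(Rational(1, 2), Pow(I, -1)))) = Add(-3, Mul(Rational(1, 2), Pow(I, -1), Add(-1171, I))))
Function('J')(d, a) = 8 (Function('J')(d, a) = Add(12, -4) = 8)
Function('k')(S, b) = Mul(5, I, Pow(674, Rational(1, 2))) (Function('k')(S, b) = Mul(5, Pow(Add(-682, 8), Rational(1, 2))) = Mul(5, Pow(-674, Rational(1, 2))) = Mul(5, Mul(I, Pow(674, Rational(1, 2)))) = Mul(5, I, Pow(674, Rational(1, 2))))
Add(Mul(-4064496, Pow(Function('k')(1077, -209), -1)), Mul(Function('L')(1852), Pow(-1982003, -1))) = Add(Mul(-4064496, Pow(Mul(5, I, Pow(674, Rational(1, 2))), -1)), Mul(Mul(Rational(1, 2), Pow(1852, -1), Add(-1171, Mul(-5, 1852))), Pow(-1982003, -1))) = Add(Mul(-4064496, Mul(Rational(-1, 3370), I, Pow(674, Rational(1, 2)))), Mul(Mul(Rational(1, 2), Rational(1, 1852), Add(-1171, -9260)), Rational(-1, 1982003))) = Add(Mul(Rational(2032248, 1685), I, Pow(674, Rational(1, 2))), Mul(Mul(Rational(1, 2), Rational(1, 1852), -10431), Rational(-1, 1982003))) = Add(Mul(Rational(2032248, 1685), I, Pow(674, Rational(1, 2))), Mul(Rational(-10431, 3704), Rational(-1, 1982003))) = Add(Mul(Rational(2032248, 1685), I, Pow(674, Rational(1, 2))), Rational(10431, 7341339112)) = Add(Rational(10431, 7341339112), Mul(Rational(2032248, 1685), I, Pow(674, Rational(1, 2))))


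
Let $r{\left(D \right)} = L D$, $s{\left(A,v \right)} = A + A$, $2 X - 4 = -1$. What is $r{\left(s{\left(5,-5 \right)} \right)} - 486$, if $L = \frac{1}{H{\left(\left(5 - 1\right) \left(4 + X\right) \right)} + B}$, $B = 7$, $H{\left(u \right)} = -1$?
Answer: $- \frac{1453}{3} \approx -484.33$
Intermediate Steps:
$X = \frac{3}{2}$ ($X = 2 + \frac{1}{2} \left(-1\right) = 2 - \frac{1}{2} = \frac{3}{2} \approx 1.5$)
$L = \frac{1}{6}$ ($L = \frac{1}{-1 + 7} = \frac{1}{6} \approx 0.16667$)
$s{\left(A,v \right)} = 2 A$
$r{\left(D \right)} = \frac{D}{6}$
$r{\left(s{\left(5,-5 \right)} \right)} - 486 = \frac{2 \cdot 5}{6} - 486 = \frac{1}{6} \cdot 10 - 486 = \frac{5}{3} - 486 = - \frac{1453}{3}$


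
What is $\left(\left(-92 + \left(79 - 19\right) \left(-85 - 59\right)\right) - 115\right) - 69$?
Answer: $-8916$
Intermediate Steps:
$\left(\left(-92 + \left(79 - 19\right) \left(-85 - 59\right)\right) - 115\right) - 69 = \left(\left(-92 + 60 \left(-144\right)\right) - 115\right) - 69 = \left(\left(-92 - 8640\right) - 115\right) - 69 = \left(-8732 - 115\right) - 69 = -8847 - 69 = -8916$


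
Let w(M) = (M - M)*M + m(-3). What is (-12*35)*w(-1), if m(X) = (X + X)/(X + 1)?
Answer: -1260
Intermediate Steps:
m(X) = 2*X/(1 + X) (m(X) = (2*X)/(1 + X) = 2*X/(1 + X))
w(M) = 3 (w(M) = (M - M)*M + 2*(-3)/(1 - 3) = 0*M + 2*(-3)/(-2) = 0 + 2*(-3)*(-½) = 0 + 3 = 3)
(-12*35)*w(-1) = -12*35*3 = -420*3 = -1260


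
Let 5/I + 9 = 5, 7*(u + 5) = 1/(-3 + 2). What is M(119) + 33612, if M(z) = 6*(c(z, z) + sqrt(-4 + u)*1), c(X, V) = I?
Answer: 67209/2 + 48*I*sqrt(7)/7 ≈ 33605.0 + 18.142*I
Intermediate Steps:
u = -36/7 (u = -5 + 1/(7*(-3 + 2)) = -5 + (1/7)/(-1) = -5 + (1/7)*(-1) = -5 - 1/7 = -36/7 ≈ -5.1429)
I = -5/4 (I = 5/(-9 + 5) = 5/(-4) = 5*(-1/4) = -5/4 ≈ -1.2500)
c(X, V) = -5/4
M(z) = -15/2 + 48*I*sqrt(7)/7 (M(z) = 6*(-5/4 + sqrt(-4 - 36/7)*1) = 6*(-5/4 + sqrt(-64/7)*1) = 6*(-5/4 + (8*I*sqrt(7)/7)*1) = 6*(-5/4 + 8*I*sqrt(7)/7) = -15/2 + 48*I*sqrt(7)/7)
M(119) + 33612 = (-15/2 + 48*I*sqrt(7)/7) + 33612 = 67209/2 + 48*I*sqrt(7)/7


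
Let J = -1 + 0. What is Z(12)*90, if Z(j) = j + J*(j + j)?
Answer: -1080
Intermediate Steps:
J = -1
Z(j) = -j (Z(j) = j - (j + j) = j - 2*j = -j)
Z(12)*90 = -1*12*90 = -12*90 = -1080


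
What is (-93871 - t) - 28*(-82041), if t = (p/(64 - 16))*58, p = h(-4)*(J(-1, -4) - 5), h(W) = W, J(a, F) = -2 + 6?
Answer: 13219633/6 ≈ 2.2033e+6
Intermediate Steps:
J(a, F) = 4
p = 4 (p = -4*(4 - 5) = -4*(-1) = 4)
t = 29/6 (t = (4/(64 - 16))*58 = (4/48)*58 = (4*(1/48))*58 = (1/12)*58 = 29/6 ≈ 4.8333)
(-93871 - t) - 28*(-82041) = (-93871 - 1*29/6) - 28*(-82041) = (-93871 - 29/6) - 1*(-2297148) = -563255/6 + 2297148 = 13219633/6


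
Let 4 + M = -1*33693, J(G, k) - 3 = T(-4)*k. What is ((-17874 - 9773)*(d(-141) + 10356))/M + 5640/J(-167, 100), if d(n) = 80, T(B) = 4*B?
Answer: 460582923844/53814109 ≈ 8558.8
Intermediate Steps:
J(G, k) = 3 - 16*k (J(G, k) = 3 + (4*(-4))*k = 3 - 16*k)
M = -33697 (M = -4 - 1*33693 = -4 - 33693 = -33697)
((-17874 - 9773)*(d(-141) + 10356))/M + 5640/J(-167, 100) = ((-17874 - 9773)*(80 + 10356))/(-33697) + 5640/(3 - 16*100) = -27647*10436*(-1/33697) + 5640/(3 - 1600) = -288524092*(-1/33697) + 5640/(-1597) = 288524092/33697 + 5640*(-1/1597) = 288524092/33697 - 5640/1597 = 460582923844/53814109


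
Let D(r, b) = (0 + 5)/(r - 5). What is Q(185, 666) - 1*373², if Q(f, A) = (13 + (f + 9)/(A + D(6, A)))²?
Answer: -62562067200/450241 ≈ -1.3895e+5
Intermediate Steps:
D(r, b) = 5/(-5 + r)
Q(f, A) = (13 + (9 + f)/(5 + A))² (Q(f, A) = (13 + (f + 9)/(A + 5/(-5 + 6)))² = (13 + (9 + f)/(A + 5/1))² = (13 + (9 + f)/(A + 5*1))² = (13 + (9 + f)/(A + 5))² = (13 + (9 + f)/(5 + A))²)
Q(185, 666) - 1*373² = (74 + 185 + 13*666)²/(5 + 666)² - 1*373² = (74 + 185 + 8658)²/671² - 1*139129 = (1/450241)*8917² - 139129 = (1/450241)*79512889 - 139129 = 79512889/450241 - 139129 = -62562067200/450241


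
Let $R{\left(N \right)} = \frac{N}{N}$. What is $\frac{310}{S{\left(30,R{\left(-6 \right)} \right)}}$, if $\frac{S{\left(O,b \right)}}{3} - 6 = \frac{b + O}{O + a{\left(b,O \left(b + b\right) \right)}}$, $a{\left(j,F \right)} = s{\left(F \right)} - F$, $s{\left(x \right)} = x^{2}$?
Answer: $\frac{368900}{21451} \approx 17.197$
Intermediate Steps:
$a{\left(j,F \right)} = F^{2} - F$
$R{\left(N \right)} = 1$
$S{\left(O,b \right)} = 18 + \frac{3 \left(O + b\right)}{O + 2 O b \left(-1 + 2 O b\right)}$ ($S{\left(O,b \right)} = 18 + 3 \frac{b + O}{O + O \left(b + b\right) \left(-1 + O \left(b + b\right)\right)} = 18 + 3 \frac{O + b}{O + O 2 b \left(-1 + O 2 b\right)} = 18 + 3 \frac{O + b}{O + 2 O b \left(-1 + 2 O b\right)} = 18 + \frac{3 \left(O + b\right)}{O + 2 O b \left(-1 + 2 O b\right)}$)
$\frac{310}{S{\left(30,R{\left(-6 \right)} \right)}} = \frac{310}{3 \cdot \frac{1}{30} \frac{1}{1 - 2 + 4 \cdot 30 \cdot 1^{2}} \left(1 + 7 \cdot 30 - 360 \cdot 1 + 24 \cdot 30^{2} \cdot 1^{2}\right)} = \frac{310}{3 \cdot \frac{1}{30} \frac{1}{1 - 2 + 4 \cdot 30 \cdot 1} \left(1 + 210 - 360 + 24 \cdot 900 \cdot 1\right)} = \frac{310}{3 \cdot \frac{1}{30} \frac{1}{1 - 2 + 120} \left(1 + 210 - 360 + 21600\right)} = \frac{310}{3 \cdot \frac{1}{30} \cdot \frac{1}{119} \cdot 21451} = \frac{310}{\frac{21451}{1190}} = 310 \cdot \frac{1190}{21451} = \frac{368900}{21451}$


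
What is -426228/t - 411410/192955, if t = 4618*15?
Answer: -3691373148/445533095 ≈ -8.2853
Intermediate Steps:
t = 69270
-426228/t - 411410/192955 = -426228/69270 - 411410/192955 = -426228*1/69270 - 411410*1/192955 = -71038/11545 - 82282/38591 = -3691373148/445533095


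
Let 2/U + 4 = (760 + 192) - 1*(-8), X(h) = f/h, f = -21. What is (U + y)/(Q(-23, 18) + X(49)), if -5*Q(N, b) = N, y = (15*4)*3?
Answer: 3011435/69788 ≈ 43.151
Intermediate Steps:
y = 180 (y = 60*3 = 180)
Q(N, b) = -N/5
X(h) = -21/h
U = 1/478 (U = 2/(-4 + ((760 + 192) - 1*(-8))) = 2/(-4 + (952 + 8)) = 2/(-4 + 960) = 2/956 = 2*(1/956) = 1/478 ≈ 0.0020920)
(U + y)/(Q(-23, 18) + X(49)) = (1/478 + 180)/(-⅕*(-23) - 21/49) = 86041/(478*(23/5 - 21*1/49)) = 86041/(478*(23/5 - 3/7)) = 86041/(478*(146/35)) = (86041/478)*(35/146) = 3011435/69788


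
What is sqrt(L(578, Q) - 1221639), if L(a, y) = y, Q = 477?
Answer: I*sqrt(1221162) ≈ 1105.1*I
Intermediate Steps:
sqrt(L(578, Q) - 1221639) = sqrt(477 - 1221639) = sqrt(-1221162) = I*sqrt(1221162)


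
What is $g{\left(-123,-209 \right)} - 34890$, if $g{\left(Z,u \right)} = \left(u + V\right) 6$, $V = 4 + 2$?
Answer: $-36108$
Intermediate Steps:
$V = 6$
$g{\left(Z,u \right)} = 36 + 6 u$ ($g{\left(Z,u \right)} = \left(u + 6\right) 6 = \left(6 + u\right) 6 = 36 + 6 u$)
$g{\left(-123,-209 \right)} - 34890 = \left(36 + 6 \left(-209\right)\right) - 34890 = \left(36 - 1254\right) - 34890 = -1218 - 34890 = -36108$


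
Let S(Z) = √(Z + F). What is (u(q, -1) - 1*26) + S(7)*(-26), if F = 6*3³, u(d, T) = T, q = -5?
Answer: -365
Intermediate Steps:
F = 162 (F = 6*27 = 162)
S(Z) = √(162 + Z) (S(Z) = √(Z + 162) = √(162 + Z))
(u(q, -1) - 1*26) + S(7)*(-26) = (-1 - 1*26) + √(162 + 7)*(-26) = (-1 - 26) + √169*(-26) = -27 + 13*(-26) = -27 - 338 = -365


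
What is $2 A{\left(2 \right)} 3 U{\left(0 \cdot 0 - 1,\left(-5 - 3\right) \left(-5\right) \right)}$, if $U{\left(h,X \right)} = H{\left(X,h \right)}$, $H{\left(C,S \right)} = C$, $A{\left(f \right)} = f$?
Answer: $480$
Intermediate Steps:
$U{\left(h,X \right)} = X$
$2 A{\left(2 \right)} 3 U{\left(0 \cdot 0 - 1,\left(-5 - 3\right) \left(-5\right) \right)} = 2 \cdot 2 \cdot 3 \left(-5 - 3\right) \left(-5\right) = 4 \cdot 3 \left(\left(-8\right) \left(-5\right)\right) = 12 \cdot 40 = 480$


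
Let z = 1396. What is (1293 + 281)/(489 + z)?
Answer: 1574/1885 ≈ 0.83501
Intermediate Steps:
(1293 + 281)/(489 + z) = (1293 + 281)/(489 + 1396) = 1574/1885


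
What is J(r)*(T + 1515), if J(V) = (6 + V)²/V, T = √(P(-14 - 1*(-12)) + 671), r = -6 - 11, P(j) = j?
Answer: -183315/17 - 121*√669/17 ≈ -10967.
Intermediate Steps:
r = -17
T = √669 (T = √((-14 - 1*(-12)) + 671) = √((-14 + 12) + 671) = √(-2 + 671) = √669 ≈ 25.865)
J(V) = (6 + V)²/V
J(r)*(T + 1515) = ((6 - 17)²/(-17))*(√669 + 1515) = (-1/17*(-11)²)*(1515 + √669) = (-1/17*121)*(1515 + √669) = -121*(1515 + √669)/17 = -183315/17 - 121*√669/17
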